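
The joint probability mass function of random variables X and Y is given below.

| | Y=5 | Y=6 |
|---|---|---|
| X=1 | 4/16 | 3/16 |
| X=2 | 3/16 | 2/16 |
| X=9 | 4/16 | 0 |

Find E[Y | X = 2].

27/5

P(X = 2) = 5/16.
Σ Y·P over the event = 5·(3/16) + 6·(2/16) = 27/16.
E[Y | X = 2] = (27/16) / (5/16) = 27/5.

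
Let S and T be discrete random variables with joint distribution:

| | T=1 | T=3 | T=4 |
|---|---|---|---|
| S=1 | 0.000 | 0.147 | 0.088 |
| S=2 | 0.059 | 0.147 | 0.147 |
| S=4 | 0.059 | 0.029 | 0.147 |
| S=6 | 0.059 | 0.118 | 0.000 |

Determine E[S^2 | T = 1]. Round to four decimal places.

P(T = 1) = 0.177.
Σ S^2·P over the event = 4·(0.059) + 16·(0.059) + 36·(0.059) = 3.304.
E[S^2 | T = 1] = (3.304) / (0.177) = 18.6667.

18.6667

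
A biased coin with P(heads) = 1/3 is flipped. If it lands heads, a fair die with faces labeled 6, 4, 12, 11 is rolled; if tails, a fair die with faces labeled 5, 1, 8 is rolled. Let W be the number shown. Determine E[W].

211/36

E[W | heads] = (6+4+12+11)/4 = 33/4.
E[W | tails] = (5+1+8)/3 = 14/3.
By the law of total expectation,
E[W] = (1/3)·(33/4) + (2/3)·(14/3) = 211/36.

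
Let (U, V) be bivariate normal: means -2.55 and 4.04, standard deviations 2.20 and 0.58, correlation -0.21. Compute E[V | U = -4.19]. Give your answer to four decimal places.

4.1308

The regression of V on U has slope ρ·σ_V/σ_U and passes through (μ_U, μ_V).
E[V | U=-4.19] = 4.04 + (-0.21)·(0.58/2.20)·(-4.19 − (-2.55)) = 4.04 + (-0.055364)·(-1.64) = 4.1308.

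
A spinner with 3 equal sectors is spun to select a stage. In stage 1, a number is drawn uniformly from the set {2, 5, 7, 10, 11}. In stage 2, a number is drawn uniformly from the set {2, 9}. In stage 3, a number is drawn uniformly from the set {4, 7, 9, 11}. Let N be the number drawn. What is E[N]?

E[N | stage 1] = (2+5+7+10+11)/5 = 7.
E[N | stage 2] = (2+9)/2 = 11/2.
E[N | stage 3] = (4+7+9+11)/4 = 31/4.
E[N] = (1/3)·(7) + (1/3)·(11/2) + (1/3)·(31/4) = 27/4.

27/4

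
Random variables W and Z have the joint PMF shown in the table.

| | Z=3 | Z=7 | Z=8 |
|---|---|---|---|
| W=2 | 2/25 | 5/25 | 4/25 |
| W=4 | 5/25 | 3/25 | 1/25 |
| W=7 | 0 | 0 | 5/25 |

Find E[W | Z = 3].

24/7

P(Z = 3) = 7/25.
Σ W·P over the event = 2·(2/25) + 4·(5/25) = 24/25.
E[W | Z = 3] = (24/25) / (7/25) = 24/7.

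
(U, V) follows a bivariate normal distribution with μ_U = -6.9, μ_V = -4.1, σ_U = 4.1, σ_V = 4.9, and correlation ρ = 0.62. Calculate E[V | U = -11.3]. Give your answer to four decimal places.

For a bivariate normal, E[V | U=x] = μ_V + ρ·(σ_V/σ_U)·(x − μ_U).
E[V | U=-11.3] = -4.1 + (0.62)·(4.9/4.1)·(-11.3 − (-6.9)) = -4.1 + (0.74098)·(-4.4) = -7.3603.

-7.3603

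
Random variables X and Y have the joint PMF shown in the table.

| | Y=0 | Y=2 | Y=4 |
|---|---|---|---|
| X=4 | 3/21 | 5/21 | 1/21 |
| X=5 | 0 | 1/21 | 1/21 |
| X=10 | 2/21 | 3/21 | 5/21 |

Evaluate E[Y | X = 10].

P(X = 10) = 10/21.
Σ Y·P over the event = 0·(2/21) + 2·(3/21) + 4·(5/21) = 26/21.
E[Y | X = 10] = (26/21) / (10/21) = 13/5.

13/5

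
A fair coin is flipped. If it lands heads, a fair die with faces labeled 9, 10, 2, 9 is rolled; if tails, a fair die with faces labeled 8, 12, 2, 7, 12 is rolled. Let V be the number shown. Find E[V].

E[V | heads] = (9+10+2+9)/4 = 15/2.
E[V | tails] = (8+12+2+7+12)/5 = 41/5.
By the law of total expectation,
E[V] = (1/2)·(15/2) + (1/2)·(41/5) = 157/20.

157/20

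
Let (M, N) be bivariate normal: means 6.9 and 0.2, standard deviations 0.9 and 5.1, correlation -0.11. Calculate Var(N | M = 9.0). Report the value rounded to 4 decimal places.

25.6953

For a bivariate normal, Var(N | M=x) = σ_N²(1 − ρ²).
Var(N | M=9.0) = (5.1)²·(1 − (-0.11)²) = 26.01·0.9879 = 25.6953.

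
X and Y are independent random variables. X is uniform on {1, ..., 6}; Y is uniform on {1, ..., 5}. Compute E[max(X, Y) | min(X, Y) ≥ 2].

P(min(X, Y) ≥ 2) = 2/3.
Summing max(X,Y)·P(x,y) over outcomes with min(X, Y) ≥ 2 gives 3.
E[max(X, Y) | min(X, Y) ≥ 2] = (3) / (2/3) = 9/2.

9/2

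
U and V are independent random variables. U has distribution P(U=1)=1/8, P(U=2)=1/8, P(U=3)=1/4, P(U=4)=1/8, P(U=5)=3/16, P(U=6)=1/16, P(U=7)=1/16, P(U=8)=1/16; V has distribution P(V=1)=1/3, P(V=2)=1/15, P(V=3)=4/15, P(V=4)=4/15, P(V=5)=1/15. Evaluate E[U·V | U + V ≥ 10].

712/27

P(U + V ≥ 10) = 9/80.
Summing UV·P(x,y) over outcomes with U + V ≥ 10 gives 89/30.
E[U·V | U + V ≥ 10] = (89/30) / (9/80) = 712/27.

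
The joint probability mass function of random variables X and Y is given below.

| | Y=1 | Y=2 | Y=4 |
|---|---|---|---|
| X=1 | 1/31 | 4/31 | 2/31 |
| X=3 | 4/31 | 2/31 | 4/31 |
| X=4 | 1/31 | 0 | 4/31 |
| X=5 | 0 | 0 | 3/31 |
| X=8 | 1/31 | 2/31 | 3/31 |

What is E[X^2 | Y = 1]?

117/7

P(Y = 1) = 7/31.
Σ X^2·P over the event = 1·(1/31) + 9·(4/31) + 16·(1/31) + 64·(1/31) = 117/31.
E[X^2 | Y = 1] = (117/31) / (7/31) = 117/7.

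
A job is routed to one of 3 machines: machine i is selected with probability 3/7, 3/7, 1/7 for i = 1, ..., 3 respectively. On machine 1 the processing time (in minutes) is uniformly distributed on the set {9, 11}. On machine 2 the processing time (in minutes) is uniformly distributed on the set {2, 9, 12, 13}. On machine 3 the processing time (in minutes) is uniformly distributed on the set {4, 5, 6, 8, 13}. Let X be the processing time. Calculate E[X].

321/35

E[X | machine 1] = (9+11)/2 = 10.
E[X | machine 2] = (2+9+12+13)/4 = 9.
E[X | machine 3] = (4+5+6+8+13)/5 = 36/5.
E[X] = (3/7)·(10) + (3/7)·(9) + (1/7)·(36/5) = 321/35.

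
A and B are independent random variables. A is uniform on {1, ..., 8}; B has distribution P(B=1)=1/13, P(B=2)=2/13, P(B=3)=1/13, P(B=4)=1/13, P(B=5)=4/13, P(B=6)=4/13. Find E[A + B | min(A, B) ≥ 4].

P(min(A, B) ≥ 4) = 45/104.
Summing (A+B)·P(x,y) over outcomes with min(A, B) ≥ 4 gives 255/52.
E[A + B | min(A, B) ≥ 4] = (255/52) / (45/104) = 34/3.

34/3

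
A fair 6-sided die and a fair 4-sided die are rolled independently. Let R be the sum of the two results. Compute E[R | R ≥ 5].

62/9

P(R ≥ 5) = 3/4.
Σ over the event: 5·1/6 + 6·1/6 + 7·1/6 + 8·1/8 + 9·1/12 + 10·1/24 = 31/6.
E[R | R ≥ 5] = (31/6) / (3/4) = 62/9.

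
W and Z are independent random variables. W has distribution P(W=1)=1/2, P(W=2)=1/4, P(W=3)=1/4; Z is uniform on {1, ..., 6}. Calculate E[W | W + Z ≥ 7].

15/7

P(W + Z ≥ 7) = 7/24.
Summing W·P(x,y) over outcomes with W + Z ≥ 7 gives 5/8.
E[W | W + Z ≥ 7] = (5/8) / (7/24) = 15/7.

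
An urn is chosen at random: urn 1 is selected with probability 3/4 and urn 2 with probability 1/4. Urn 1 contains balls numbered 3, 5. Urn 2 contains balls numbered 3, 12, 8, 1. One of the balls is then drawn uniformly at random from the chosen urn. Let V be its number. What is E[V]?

9/2

E[V | urn 1] = (3+5)/2 = 4.
E[V | urn 2] = (3+12+8+1)/4 = 6.
E[V] = (3/4)·(4) + (1/4)·(6) = 9/2.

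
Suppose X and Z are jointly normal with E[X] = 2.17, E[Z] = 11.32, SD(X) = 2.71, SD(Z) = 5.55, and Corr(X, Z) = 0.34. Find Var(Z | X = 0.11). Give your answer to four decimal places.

The conditional variance in a bivariate normal is σ_Z²(1 − ρ²), independent of x.
Var(Z | X=0.11) = (5.55)²·(1 − (0.34)²) = 30.8025·0.8844 = 27.2417.

27.2417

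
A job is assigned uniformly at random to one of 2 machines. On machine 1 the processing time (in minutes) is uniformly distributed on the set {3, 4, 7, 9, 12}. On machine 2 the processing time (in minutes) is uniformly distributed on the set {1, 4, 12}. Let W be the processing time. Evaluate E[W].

E[W | machine 1] = (3+4+7+9+12)/5 = 7.
E[W | machine 2] = (1+4+12)/3 = 17/3.
E[W] = (1/2)·(7) + (1/2)·(17/3) = 19/3.

19/3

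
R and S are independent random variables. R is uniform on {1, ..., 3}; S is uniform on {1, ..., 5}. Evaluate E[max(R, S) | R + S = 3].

Outcomes with R + S = 3: (1,2), (2,1), each with probability 1/15.
E[max(R, S) | R + S = 3] = (2 + 2) / 2 = 2.

2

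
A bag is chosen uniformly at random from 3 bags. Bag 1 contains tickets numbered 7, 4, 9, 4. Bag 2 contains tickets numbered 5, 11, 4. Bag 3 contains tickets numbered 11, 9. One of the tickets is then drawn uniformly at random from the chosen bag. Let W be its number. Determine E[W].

E[W | bag 1] = (7+4+9+4)/4 = 6.
E[W | bag 2] = (5+11+4)/3 = 20/3.
E[W | bag 3] = (11+9)/2 = 10.
By the law of total expectation,
E[W] = (1/3)·(6) + (1/3)·(20/3) + (1/3)·(10) = 68/9.

68/9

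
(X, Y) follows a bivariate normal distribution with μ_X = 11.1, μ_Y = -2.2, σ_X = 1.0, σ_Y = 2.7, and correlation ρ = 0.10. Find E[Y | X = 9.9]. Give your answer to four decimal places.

The regression of Y on X has slope ρ·σ_Y/σ_X and passes through (μ_X, μ_Y).
E[Y | X=9.9] = -2.2 + (0.10)·(2.7/1.0)·(9.9 − (11.1)) = -2.2 + (0.27)·(-1.2) = -2.5240.

-2.5240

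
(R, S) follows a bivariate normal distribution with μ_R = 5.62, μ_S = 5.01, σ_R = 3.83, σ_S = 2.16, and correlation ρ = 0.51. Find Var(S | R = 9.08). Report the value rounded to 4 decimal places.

3.4521

For a bivariate normal, Var(S | R=x) = σ_S²(1 − ρ²).
Var(S | R=9.08) = (2.16)²·(1 − (0.51)²) = 4.6656·0.7399 = 3.4521.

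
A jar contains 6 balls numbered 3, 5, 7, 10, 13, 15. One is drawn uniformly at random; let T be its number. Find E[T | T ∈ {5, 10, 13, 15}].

P(T ∈ {5, 10, 13, 15}) = 2/3.
Σ over the event: 5·1/6 + 10·1/6 + 13·1/6 + 15·1/6 = 43/6.
E[T | T ∈ {5, 10, 13, 15}] = (43/6) / (2/3) = 43/4.

43/4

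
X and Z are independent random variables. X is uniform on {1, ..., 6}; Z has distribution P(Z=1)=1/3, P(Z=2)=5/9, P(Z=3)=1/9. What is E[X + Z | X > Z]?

229/38

P(X > Z) = 19/27.
Summing (X+Z)·P(x,y) over outcomes with X > Z gives 229/54.
E[X + Z | X > Z] = (229/54) / (19/27) = 229/38.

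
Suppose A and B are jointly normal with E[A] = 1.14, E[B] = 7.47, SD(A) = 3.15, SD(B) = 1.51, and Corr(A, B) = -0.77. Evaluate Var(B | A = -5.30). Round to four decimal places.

0.9282

For a bivariate normal, Var(B | A=x) = σ_B²(1 − ρ²).
Var(B | A=-5.30) = (1.51)²·(1 − (-0.77)²) = 2.2801·0.4071 = 0.9282.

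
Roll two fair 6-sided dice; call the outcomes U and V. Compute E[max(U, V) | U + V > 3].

52/11

P(U + V > 3) = 11/12.
Summing max(U,V)·P(x,y) over outcomes with U + V > 3 gives 13/3.
E[max(U, V) | U + V > 3] = (13/3) / (11/12) = 52/11.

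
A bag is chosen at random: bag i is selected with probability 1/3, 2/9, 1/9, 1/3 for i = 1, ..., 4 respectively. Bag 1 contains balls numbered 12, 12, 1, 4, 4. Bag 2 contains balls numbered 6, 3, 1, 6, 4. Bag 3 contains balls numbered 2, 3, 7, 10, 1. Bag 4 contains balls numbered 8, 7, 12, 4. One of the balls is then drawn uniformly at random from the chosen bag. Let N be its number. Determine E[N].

371/60

E[N | bag 1] = (12+12+1+4+4)/5 = 33/5.
E[N | bag 2] = (6+3+1+6+4)/5 = 4.
E[N | bag 3] = (2+3+7+10+1)/5 = 23/5.
E[N | bag 4] = (8+7+12+4)/4 = 31/4.
By the law of total expectation,
E[N] = (1/3)·(33/5) + (2/9)·(4) + (1/9)·(23/5) + (1/3)·(31/4) = 371/60.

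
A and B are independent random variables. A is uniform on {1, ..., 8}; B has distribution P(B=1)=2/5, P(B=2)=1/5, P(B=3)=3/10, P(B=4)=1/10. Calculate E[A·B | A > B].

P(A > B) = 59/80.
Summing AB·P(x,y) over outcomes with A > B gives 323/40.
E[A·B | A > B] = (323/40) / (59/80) = 646/59.

646/59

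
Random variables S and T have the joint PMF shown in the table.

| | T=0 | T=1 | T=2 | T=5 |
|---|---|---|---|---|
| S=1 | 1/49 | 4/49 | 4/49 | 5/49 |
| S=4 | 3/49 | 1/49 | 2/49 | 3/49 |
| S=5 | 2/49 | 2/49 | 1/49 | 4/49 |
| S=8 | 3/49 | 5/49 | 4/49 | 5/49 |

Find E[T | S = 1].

P(S = 1) = 2/7.
Σ T·P over the event = 0·(1/49) + 1·(4/49) + 2·(4/49) + 5·(5/49) = 37/49.
E[T | S = 1] = (37/49) / (2/7) = 37/14.

37/14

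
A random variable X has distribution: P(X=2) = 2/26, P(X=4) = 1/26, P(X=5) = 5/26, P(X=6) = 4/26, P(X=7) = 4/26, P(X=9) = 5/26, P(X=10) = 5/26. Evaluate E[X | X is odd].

P(X is odd) = 7/13.
Σ over the event: 5·5/26 + 7·2/13 + 9·5/26 = 49/13.
E[X | X is odd] = (49/13) / (7/13) = 7.

7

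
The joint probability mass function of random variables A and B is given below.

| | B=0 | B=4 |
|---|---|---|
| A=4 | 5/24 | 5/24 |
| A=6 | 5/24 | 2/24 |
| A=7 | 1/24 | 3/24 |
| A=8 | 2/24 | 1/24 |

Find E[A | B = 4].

P(B = 4) = 11/24.
Σ A·P over the event = 4·(5/24) + 6·(2/24) + 7·(3/24) + 8·(1/24) = 61/24.
E[A | B = 4] = (61/24) / (11/24) = 61/11.

61/11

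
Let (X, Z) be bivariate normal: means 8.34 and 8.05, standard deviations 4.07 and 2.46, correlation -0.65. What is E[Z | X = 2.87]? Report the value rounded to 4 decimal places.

E[Z | X=x] = μ_Z + ρ(σ_Z/σ_X)(x − μ_X) for jointly normal variables.
E[Z | X=2.87] = 8.05 + (-0.65)·(2.46/4.07)·(2.87 − (8.34)) = 8.05 + (-0.39287)·(-5.47) = 10.1990.

10.1990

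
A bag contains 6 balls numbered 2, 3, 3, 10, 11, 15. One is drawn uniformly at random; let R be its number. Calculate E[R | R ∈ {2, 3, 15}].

23/4

P(R ∈ {2, 3, 15}) = 2/3.
Σ over the event: 2·1/6 + 3·1/3 + 15·1/6 = 23/6.
E[R | R ∈ {2, 3, 15}] = (23/6) / (2/3) = 23/4.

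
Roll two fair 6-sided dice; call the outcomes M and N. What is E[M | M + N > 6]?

P(M + N > 6) = 7/12.
Summing M·P(x,y) over outcomes with M + N > 6 gives 91/36.
E[M | M + N > 6] = (91/36) / (7/12) = 13/3.

13/3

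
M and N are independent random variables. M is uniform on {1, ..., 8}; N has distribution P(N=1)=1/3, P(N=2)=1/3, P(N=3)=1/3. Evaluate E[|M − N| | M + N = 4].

P(M + N = 4) = 1/8.
Summing |M−N|·P(x,y) over outcomes with M + N = 4 gives 1/6.
E[|M − N| | M + N = 4] = (1/6) / (1/8) = 4/3.

4/3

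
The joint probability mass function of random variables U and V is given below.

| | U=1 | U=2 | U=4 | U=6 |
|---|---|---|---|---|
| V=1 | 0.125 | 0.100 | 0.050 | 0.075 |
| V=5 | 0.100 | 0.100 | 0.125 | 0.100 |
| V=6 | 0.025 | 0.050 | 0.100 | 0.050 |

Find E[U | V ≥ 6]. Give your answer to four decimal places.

P(V ≥ 6) = 0.225.
Summing U·P(U=x,V=y) over the conditioning event gives 0.825.
E[U | V ≥ 6] = (0.825) / (0.225) = 3.6667.

3.6667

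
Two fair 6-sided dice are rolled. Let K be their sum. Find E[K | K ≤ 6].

14/3

P(K ≤ 6) = 5/12.
Σ over the event: 2·1/36 + 3·1/18 + 4·1/12 + 5·1/9 + 6·5/36 = 35/18.
E[K | K ≤ 6] = (35/18) / (5/12) = 14/3.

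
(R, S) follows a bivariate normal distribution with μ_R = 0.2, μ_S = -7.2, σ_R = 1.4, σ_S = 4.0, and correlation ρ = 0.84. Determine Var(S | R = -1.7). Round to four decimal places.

4.7104

Var(S | R=x) = (1 − ρ²)·σ_S².
Var(S | R=-1.7) = (4.0)²·(1 − (0.84)²) = 16·0.2944 = 4.7104.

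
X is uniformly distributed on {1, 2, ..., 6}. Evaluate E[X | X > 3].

Given X > 3, X is equally likely to be any of {4, 5, 6}.
E[X | X > 3] = (4 + 5 + 6) / 3 = 5.

5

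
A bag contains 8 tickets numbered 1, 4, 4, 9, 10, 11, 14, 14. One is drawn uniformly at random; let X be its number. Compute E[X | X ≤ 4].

3

P(X ≤ 4) = 3/8.
Σ over the event: 1·1/8 + 4·1/4 = 9/8.
E[X | X ≤ 4] = (9/8) / (3/8) = 3.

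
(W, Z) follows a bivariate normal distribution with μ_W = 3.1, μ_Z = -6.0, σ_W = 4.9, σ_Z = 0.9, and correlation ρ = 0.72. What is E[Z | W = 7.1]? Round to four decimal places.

-5.4710

E[Z | W=x] = μ_Z + ρ(σ_Z/σ_W)(x − μ_W) for jointly normal variables.
E[Z | W=7.1] = -6.0 + (0.72)·(0.9/4.9)·(7.1 − (3.1)) = -6.0 + (0.13224)·(4) = -5.4710.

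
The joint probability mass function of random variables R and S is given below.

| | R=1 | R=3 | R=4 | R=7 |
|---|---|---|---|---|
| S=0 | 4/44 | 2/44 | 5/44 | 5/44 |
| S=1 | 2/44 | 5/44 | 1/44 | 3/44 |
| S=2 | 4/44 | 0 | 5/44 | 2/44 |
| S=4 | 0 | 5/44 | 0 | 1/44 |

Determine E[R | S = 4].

11/3

P(S = 4) = 3/22.
Σ R·P over the event = 3·(5/44) + 7·(1/44) = 1/2.
E[R | S = 4] = (1/2) / (3/22) = 11/3.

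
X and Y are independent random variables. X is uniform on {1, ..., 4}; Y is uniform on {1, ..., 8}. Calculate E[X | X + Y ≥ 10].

10/3

Outcomes with X + Y ≥ 10: (2,8), (3,7), (3,8), (4,6), (4,7), (4,8), each with probability 1/32.
E[X | X + Y ≥ 10] = (2 + 3 + 3 + 4 + 4 + 4) / 6 = 10/3.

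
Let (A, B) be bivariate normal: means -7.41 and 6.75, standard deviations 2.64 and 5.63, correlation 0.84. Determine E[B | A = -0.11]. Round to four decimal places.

19.8270

The regression of B on A has slope ρ·σ_B/σ_A and passes through (μ_A, μ_B).
E[B | A=-0.11] = 6.75 + (0.84)·(5.63/2.64)·(-0.11 − (-7.41)) = 6.75 + (1.791364)·(7.3) = 19.8270.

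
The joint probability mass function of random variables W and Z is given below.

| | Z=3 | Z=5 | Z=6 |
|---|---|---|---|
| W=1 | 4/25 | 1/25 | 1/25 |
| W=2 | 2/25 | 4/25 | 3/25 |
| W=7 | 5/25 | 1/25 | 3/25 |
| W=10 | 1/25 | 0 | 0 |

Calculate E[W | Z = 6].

4

P(Z = 6) = 7/25.
Σ W·P over the event = 1·(1/25) + 2·(3/25) + 7·(3/25) = 28/25.
E[W | Z = 6] = (28/25) / (7/25) = 4.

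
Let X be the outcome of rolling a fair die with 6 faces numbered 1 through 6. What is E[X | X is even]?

Given X is even, X is equally likely to be any of {2, 4, 6}.
E[X | X is even] = (2 + 4 + 6) / 3 = 4.

4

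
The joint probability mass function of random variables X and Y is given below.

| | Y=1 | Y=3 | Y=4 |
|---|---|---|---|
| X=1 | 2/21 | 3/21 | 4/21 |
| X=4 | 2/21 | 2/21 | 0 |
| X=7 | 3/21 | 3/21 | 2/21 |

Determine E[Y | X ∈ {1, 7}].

47/17

P(X ∈ {1, 7}) = 17/21.
Σ Y·P over the event = 1·(2/21) + 3·(3/21) + 4·(4/21) + 1·(3/21) + 3·(3/21) + 4·(2/21) = 47/21.
E[Y | X ∈ {1, 7}] = (47/21) / (17/21) = 47/17.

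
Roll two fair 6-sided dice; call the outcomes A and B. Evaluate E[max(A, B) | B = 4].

P(B = 4) = 1/6.
Summing max(A,B)·P(x,y) over outcomes with B = 4 gives 3/4.
E[max(A, B) | B = 4] = (3/4) / (1/6) = 9/2.

9/2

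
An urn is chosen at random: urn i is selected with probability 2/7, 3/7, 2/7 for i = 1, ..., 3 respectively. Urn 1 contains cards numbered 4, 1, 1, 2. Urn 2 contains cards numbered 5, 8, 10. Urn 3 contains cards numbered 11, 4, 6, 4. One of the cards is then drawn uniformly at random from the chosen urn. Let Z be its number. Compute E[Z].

E[Z | urn 1] = (4+1+1+2)/4 = 2.
E[Z | urn 2] = (5+8+10)/3 = 23/3.
E[Z | urn 3] = (11+4+6+4)/4 = 25/4.
By the law of total expectation,
E[Z] = (2/7)·(2) + (3/7)·(23/3) + (2/7)·(25/4) = 79/14.

79/14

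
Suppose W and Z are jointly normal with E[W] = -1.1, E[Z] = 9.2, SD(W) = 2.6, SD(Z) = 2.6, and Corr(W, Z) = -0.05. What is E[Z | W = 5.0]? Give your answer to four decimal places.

E[Z | W=x] = μ_Z + ρ(σ_Z/σ_W)(x − μ_W) for jointly normal variables.
E[Z | W=5.0] = 9.2 + (-0.05)·(2.6/2.6)·(5.0 − (-1.1)) = 9.2 + (-0.05)·(6.1) = 8.8950.

8.8950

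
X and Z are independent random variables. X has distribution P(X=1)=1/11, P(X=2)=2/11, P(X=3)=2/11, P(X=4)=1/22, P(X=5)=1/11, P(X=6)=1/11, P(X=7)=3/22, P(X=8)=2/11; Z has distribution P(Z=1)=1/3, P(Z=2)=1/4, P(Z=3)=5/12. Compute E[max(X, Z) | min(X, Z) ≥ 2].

203/40

P(min(X, Z) ≥ 2) = 20/33.
Summing max(X,Z)·P(x,y) over outcomes with min(X, Z) ≥ 2 gives 203/66.
E[max(X, Z) | min(X, Z) ≥ 2] = (203/66) / (20/33) = 203/40.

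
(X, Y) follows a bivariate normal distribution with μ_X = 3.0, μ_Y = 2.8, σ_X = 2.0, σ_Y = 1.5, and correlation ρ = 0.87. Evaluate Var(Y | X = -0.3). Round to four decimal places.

For a bivariate normal, Var(Y | X=x) = σ_Y²(1 − ρ²).
Var(Y | X=-0.3) = (1.5)²·(1 − (0.87)²) = 2.25·0.2431 = 0.5470.

0.5470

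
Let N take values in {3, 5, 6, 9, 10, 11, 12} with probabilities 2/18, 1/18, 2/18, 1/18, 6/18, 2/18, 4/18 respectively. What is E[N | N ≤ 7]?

P(N ≤ 7) = 5/18.
Σ over the event: 3·1/9 + 5·1/18 + 6·1/9 = 23/18.
E[N | N ≤ 7] = (23/18) / (5/18) = 23/5.

23/5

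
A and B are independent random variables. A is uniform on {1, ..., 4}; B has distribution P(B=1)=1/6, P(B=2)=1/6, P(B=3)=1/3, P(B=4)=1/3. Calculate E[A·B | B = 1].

P(B = 1) = 1/6.
Summing AB·P(x,y) over outcomes with B = 1 gives 5/12.
E[A·B | B = 1] = (5/12) / (1/6) = 5/2.

5/2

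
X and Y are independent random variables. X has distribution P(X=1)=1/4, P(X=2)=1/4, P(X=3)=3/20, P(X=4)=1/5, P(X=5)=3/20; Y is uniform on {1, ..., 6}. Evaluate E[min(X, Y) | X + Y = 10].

31/7

P(X + Y = 10) = 7/120.
Summing min(X,Y)·P(x,y) over outcomes with X + Y = 10 gives 31/120.
E[min(X, Y) | X + Y = 10] = (31/120) / (7/120) = 31/7.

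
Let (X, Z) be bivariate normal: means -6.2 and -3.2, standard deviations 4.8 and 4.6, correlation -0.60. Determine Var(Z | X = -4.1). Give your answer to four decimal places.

13.5424

For a bivariate normal, Var(Z | X=x) = σ_Z²(1 − ρ²).
Var(Z | X=-4.1) = (4.6)²·(1 − (-0.60)²) = 21.16·0.64 = 13.5424.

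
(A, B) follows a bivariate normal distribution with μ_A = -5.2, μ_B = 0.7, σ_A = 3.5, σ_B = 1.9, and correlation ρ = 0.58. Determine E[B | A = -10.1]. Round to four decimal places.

-0.8428

E[B | A=x] = μ_B + ρ(σ_B/σ_A)(x − μ_A) for jointly normal variables.
E[B | A=-10.1] = 0.7 + (0.58)·(1.9/3.5)·(-10.1 − (-5.2)) = 0.7 + (0.31486)·(-4.9) = -0.8428.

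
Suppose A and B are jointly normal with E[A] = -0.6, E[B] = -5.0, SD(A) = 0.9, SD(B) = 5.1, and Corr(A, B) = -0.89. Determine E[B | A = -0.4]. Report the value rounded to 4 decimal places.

-6.0087

E[B | A=x] = μ_B + ρ(σ_B/σ_A)(x − μ_A) for jointly normal variables.
E[B | A=-0.4] = -5.0 + (-0.89)·(5.1/0.9)·(-0.4 − (-0.6)) = -5.0 + (-5.0433)·(0.2) = -6.0087.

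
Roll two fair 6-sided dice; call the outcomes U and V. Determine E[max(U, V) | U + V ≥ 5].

74/15

P(U + V ≥ 5) = 5/6.
Summing max(U,V)·P(x,y) over outcomes with U + V ≥ 5 gives 37/9.
E[max(U, V) | U + V ≥ 5] = (37/9) / (5/6) = 74/15.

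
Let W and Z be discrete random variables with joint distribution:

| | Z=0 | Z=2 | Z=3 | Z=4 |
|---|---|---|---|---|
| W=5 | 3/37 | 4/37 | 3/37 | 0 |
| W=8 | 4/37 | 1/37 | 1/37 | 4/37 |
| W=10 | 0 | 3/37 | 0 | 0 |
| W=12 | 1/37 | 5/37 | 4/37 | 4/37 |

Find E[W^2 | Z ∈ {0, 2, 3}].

2374/29

P(Z ∈ {0, 2, 3}) = 29/37.
Summing W^2·P(W=x,Z=y) over the conditioning event gives 2374/37.
E[W^2 | Z ∈ {0, 2, 3}] = (2374/37) / (29/37) = 2374/29.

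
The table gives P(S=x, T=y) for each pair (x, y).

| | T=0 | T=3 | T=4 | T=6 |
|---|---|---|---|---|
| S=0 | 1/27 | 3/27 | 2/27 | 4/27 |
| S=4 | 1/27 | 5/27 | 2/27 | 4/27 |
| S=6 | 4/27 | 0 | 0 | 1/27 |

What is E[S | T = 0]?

14/3

P(T = 0) = 2/9.
Σ S·P over the event = 0·(1/27) + 4·(1/27) + 6·(4/27) = 28/27.
E[S | T = 0] = (28/27) / (2/9) = 14/3.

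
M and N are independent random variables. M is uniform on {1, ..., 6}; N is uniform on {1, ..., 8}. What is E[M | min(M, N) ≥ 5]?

Outcomes with min(M, N) ≥ 5: (5,5), (5,6), (5,7), (5,8), (6,5), (6,6), (6,7), (6,8), each with probability 1/48.
E[M | min(M, N) ≥ 5] = (5 + 5 + 5 + 5 + 6 + 6 + 6 + 6) / 8 = 11/2.

11/2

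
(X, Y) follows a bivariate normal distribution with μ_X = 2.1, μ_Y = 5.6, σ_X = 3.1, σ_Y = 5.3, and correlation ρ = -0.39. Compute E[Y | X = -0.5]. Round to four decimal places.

7.3336

For a bivariate normal, E[Y | X=x] = μ_Y + ρ·(σ_Y/σ_X)·(x − μ_X).
E[Y | X=-0.5] = 5.6 + (-0.39)·(5.3/3.1)·(-0.5 − (2.1)) = 5.6 + (-0.66677)·(-2.6) = 7.3336.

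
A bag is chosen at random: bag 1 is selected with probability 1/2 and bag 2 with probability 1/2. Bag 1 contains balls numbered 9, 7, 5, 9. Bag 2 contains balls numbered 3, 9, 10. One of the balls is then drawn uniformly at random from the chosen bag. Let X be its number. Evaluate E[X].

E[X | bag 1] = (9+7+5+9)/4 = 15/2.
E[X | bag 2] = (3+9+10)/3 = 22/3.
By the law of total expectation,
E[X] = (1/2)·(15/2) + (1/2)·(22/3) = 89/12.

89/12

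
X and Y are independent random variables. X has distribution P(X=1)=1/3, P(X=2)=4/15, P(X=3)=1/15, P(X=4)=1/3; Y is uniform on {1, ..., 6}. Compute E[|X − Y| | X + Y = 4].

6/5

P(X + Y = 4) = 1/9.
Summing |X−Y|·P(x,y) over outcomes with X + Y = 4 gives 2/15.
E[|X − Y| | X + Y = 4] = (2/15) / (1/9) = 6/5.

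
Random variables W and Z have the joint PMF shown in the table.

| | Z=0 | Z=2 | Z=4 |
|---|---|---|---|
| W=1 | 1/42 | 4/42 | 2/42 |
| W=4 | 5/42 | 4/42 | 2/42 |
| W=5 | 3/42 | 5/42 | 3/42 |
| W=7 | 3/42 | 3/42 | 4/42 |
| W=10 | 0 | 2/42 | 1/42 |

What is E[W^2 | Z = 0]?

P(Z = 0) = 2/7.
Σ W^2·P over the event = 1·(1/42) + 16·(5/42) + 25·(3/42) + 49·(3/42) = 101/14.
E[W^2 | Z = 0] = (101/14) / (2/7) = 101/4.

101/4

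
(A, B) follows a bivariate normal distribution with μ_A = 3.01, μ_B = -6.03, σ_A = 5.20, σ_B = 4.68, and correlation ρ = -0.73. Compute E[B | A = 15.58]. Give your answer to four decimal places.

-14.2885

The regression of B on A has slope ρ·σ_B/σ_A and passes through (μ_A, μ_B).
E[B | A=15.58] = -6.03 + (-0.73)·(4.68/5.20)·(15.58 − (3.01)) = -6.03 + (-0.657)·(12.57) = -14.2885.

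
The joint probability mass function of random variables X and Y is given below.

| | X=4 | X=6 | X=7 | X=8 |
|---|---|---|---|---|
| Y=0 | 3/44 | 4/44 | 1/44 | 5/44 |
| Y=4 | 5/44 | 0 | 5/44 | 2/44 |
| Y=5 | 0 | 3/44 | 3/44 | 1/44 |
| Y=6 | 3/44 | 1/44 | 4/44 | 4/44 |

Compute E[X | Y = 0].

P(Y = 0) = 13/44.
Σ X·P over the event = 4·(3/44) + 6·(4/44) + 7·(1/44) + 8·(5/44) = 83/44.
E[X | Y = 0] = (83/44) / (13/44) = 83/13.

83/13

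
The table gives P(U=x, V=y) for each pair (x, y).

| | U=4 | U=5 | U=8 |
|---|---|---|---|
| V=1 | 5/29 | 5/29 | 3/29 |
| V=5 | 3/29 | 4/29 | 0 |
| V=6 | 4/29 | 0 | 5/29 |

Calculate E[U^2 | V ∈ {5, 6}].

133/4

P(V ∈ {5, 6}) = 16/29.
Σ U^2·P over the event = 16·(3/29) + 16·(4/29) + 25·(4/29) + 64·(5/29) = 532/29.
E[U^2 | V ∈ {5, 6}] = (532/29) / (16/29) = 133/4.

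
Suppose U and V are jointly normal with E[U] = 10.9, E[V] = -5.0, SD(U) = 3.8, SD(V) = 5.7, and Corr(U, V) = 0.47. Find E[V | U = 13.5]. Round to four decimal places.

-3.1670

The regression of V on U has slope ρ·σ_V/σ_U and passes through (μ_U, μ_V).
E[V | U=13.5] = -5.0 + (0.47)·(5.7/3.8)·(13.5 − (10.9)) = -5.0 + (0.705)·(2.6) = -3.1670.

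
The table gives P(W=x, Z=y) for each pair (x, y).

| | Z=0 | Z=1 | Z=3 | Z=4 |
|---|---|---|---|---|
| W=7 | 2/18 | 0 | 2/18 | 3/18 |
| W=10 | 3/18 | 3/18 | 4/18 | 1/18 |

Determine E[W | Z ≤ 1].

37/4

P(Z ≤ 1) = 4/9.
Σ W·P over the event = 7·(2/18) + 10·(3/18) + 10·(3/18) = 37/9.
E[W | Z ≤ 1] = (37/9) / (4/9) = 37/4.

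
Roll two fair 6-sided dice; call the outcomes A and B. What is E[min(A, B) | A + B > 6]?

P(A + B > 6) = 7/12.
Summing min(A,B)·P(x,y) over outcomes with A + B > 6 gives 23/12.
E[min(A, B) | A + B > 6] = (23/12) / (7/12) = 23/7.

23/7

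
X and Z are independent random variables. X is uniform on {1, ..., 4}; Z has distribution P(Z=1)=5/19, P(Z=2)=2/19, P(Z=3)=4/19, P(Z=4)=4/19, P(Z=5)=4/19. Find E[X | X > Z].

75/23

P(X > Z) = 23/76.
Summing X·P(x,y) over outcomes with X > Z gives 75/76.
E[X | X > Z] = (75/76) / (23/76) = 75/23.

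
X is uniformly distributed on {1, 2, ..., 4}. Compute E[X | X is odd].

2

Given X is odd, X is equally likely to be any of {1, 3}.
E[X | X is odd] = (1 + 3) / 2 = 2.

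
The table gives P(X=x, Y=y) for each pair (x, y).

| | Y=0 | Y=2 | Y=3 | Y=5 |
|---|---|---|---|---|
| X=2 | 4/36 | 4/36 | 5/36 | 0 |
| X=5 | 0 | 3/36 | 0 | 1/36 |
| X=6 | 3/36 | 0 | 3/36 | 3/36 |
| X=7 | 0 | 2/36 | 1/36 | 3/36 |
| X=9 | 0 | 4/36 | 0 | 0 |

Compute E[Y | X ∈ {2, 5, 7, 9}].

64/27

P(X ∈ {2, 5, 7, 9}) = 3/4.
Summing Y·P(X=x,Y=y) over the conditioning event gives 16/9.
E[Y | X ∈ {2, 5, 7, 9}] = (16/9) / (3/4) = 64/27.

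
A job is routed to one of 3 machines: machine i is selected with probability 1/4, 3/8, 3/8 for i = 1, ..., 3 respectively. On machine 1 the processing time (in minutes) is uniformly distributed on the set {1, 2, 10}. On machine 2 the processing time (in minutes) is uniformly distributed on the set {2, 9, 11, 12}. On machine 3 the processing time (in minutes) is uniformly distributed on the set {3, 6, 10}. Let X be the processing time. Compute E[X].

E[X | machine 1] = (1+2+10)/3 = 13/3.
E[X | machine 2] = (2+9+11+12)/4 = 17/2.
E[X | machine 3] = (3+6+10)/3 = 19/3.
E[X] = (1/4)·(13/3) + (3/8)·(17/2) + (3/8)·(19/3) = 319/48.

319/48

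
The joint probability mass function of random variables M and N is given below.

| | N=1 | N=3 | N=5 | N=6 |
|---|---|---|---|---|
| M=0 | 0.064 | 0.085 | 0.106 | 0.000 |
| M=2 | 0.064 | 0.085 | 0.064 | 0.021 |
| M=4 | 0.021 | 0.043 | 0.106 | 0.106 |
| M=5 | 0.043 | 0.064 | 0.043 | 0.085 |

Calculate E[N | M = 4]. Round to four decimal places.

4.7681

P(M = 4) = 0.276.
Σ N·P over the event = 1·(0.021) + 3·(0.043) + 5·(0.106) + 6·(0.106) = 1.316.
E[N | M = 4] = (1.316) / (0.276) = 4.7681.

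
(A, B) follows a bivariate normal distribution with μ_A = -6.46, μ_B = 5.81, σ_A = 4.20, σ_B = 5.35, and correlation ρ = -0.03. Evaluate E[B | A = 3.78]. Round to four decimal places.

E[B | A=x] = μ_B + ρ(σ_B/σ_A)(x − μ_A) for jointly normal variables.
E[B | A=3.78] = 5.81 + (-0.03)·(5.35/4.20)·(3.78 − (-6.46)) = 5.81 + (-0.038214)·(10.24) = 5.4187.

5.4187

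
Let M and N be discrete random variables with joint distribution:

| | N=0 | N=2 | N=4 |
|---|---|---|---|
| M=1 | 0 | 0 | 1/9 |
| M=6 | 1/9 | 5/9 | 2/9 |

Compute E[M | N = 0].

6

P(N = 0) = 1/9.
Summing M·P(M=x,N=y) over the conditioning event gives 2/3.
E[M | N = 0] = (2/3) / (1/9) = 6.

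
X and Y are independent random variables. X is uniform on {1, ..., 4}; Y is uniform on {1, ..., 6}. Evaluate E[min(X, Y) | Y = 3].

9/4

P(Y = 3) = 1/6.
Summing min(X,Y)·P(x,y) over outcomes with Y = 3 gives 3/8.
E[min(X, Y) | Y = 3] = (3/8) / (1/6) = 9/4.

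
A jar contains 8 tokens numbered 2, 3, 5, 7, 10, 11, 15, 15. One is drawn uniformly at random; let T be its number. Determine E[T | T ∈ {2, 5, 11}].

6

P(T ∈ {2, 5, 11}) = 3/8.
Σ over the event: 2·1/8 + 5·1/8 + 11·1/8 = 9/4.
E[T | T ∈ {2, 5, 11}] = (9/4) / (3/8) = 6.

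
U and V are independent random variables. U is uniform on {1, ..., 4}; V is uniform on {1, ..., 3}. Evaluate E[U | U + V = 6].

Outcomes with U + V = 6: (3,3), (4,2), each with probability 1/12.
E[U | U + V = 6] = (3 + 4) / 2 = 7/2.

7/2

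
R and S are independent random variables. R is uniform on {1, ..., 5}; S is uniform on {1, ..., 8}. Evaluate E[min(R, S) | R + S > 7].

P(R + S > 7) = 1/2.
Summing min(R,S)·P(x,y) over outcomes with R + S > 7 gives 67/40.
E[min(R, S) | R + S > 7] = (67/40) / (1/2) = 67/20.

67/20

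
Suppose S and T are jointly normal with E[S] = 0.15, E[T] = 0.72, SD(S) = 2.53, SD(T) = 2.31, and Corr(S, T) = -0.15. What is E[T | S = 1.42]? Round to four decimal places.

0.5461

The regression of T on S has slope ρ·σ_T/σ_S and passes through (μ_S, μ_T).
E[T | S=1.42] = 0.72 + (-0.15)·(2.31/2.53)·(1.42 − (0.15)) = 0.72 + (-0.13696)·(1.27) = 0.5461.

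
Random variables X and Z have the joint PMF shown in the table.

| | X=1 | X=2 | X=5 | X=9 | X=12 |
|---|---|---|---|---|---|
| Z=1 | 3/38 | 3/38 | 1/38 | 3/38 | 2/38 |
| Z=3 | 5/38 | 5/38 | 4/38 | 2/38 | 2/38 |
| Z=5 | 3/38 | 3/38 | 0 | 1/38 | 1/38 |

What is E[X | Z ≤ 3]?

71/15

P(Z ≤ 3) = 15/19.
Summing X·P(X=x,Z=y) over the conditioning event gives 71/19.
E[X | Z ≤ 3] = (71/19) / (15/19) = 71/15.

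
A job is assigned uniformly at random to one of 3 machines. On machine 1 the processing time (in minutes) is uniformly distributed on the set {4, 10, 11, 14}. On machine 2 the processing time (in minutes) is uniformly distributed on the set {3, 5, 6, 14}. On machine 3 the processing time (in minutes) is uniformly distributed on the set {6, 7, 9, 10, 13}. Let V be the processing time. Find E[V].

E[V | machine 1] = (4+10+11+14)/4 = 39/4.
E[V | machine 2] = (3+5+6+14)/4 = 7.
E[V | machine 3] = (6+7+9+10+13)/5 = 9.
E[V] = (1/3)·(39/4) + (1/3)·(7) + (1/3)·(9) = 103/12.

103/12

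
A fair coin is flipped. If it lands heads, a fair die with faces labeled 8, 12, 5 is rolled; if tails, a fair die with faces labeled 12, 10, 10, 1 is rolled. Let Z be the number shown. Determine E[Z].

E[Z | heads] = (8+12+5)/3 = 25/3.
E[Z | tails] = (12+10+10+1)/4 = 33/4.
By the law of total expectation,
E[Z] = (1/2)·(25/3) + (1/2)·(33/4) = 199/24.

199/24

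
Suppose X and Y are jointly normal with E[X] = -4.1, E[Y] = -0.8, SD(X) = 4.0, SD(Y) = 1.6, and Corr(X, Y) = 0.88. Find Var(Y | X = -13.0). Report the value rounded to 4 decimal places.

For a bivariate normal, Var(Y | X=x) = σ_Y²(1 − ρ²).
Var(Y | X=-13.0) = (1.6)²·(1 − (0.88)²) = 2.56·0.2256 = 0.5775.

0.5775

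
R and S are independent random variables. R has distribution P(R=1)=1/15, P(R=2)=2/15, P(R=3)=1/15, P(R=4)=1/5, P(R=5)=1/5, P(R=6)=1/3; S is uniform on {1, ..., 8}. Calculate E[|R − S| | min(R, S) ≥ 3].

5/3

P(min(R, S) ≥ 3) = 3/5.
Summing |R−S|·P(x,y) over outcomes with min(R, S) ≥ 3 gives 1.
E[|R − S| | min(R, S) ≥ 3] = (1) / (3/5) = 5/3.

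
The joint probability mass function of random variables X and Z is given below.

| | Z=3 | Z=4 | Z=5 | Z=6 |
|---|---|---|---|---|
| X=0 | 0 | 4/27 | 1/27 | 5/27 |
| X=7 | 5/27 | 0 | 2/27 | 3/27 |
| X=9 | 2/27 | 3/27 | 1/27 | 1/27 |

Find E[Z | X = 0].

51/10

P(X = 0) = 10/27.
Σ Z·P over the event = 4·(4/27) + 5·(1/27) + 6·(5/27) = 17/9.
E[Z | X = 0] = (17/9) / (10/27) = 51/10.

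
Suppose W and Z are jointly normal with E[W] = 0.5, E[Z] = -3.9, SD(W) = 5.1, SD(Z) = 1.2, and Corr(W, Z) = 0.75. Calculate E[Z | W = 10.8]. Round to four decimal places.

-2.0824

For a bivariate normal, E[Z | W=x] = μ_Z + ρ·(σ_Z/σ_W)·(x − μ_W).
E[Z | W=10.8] = -3.9 + (0.75)·(1.2/5.1)·(10.8 − (0.5)) = -3.9 + (0.17647)·(10.3) = -2.0824.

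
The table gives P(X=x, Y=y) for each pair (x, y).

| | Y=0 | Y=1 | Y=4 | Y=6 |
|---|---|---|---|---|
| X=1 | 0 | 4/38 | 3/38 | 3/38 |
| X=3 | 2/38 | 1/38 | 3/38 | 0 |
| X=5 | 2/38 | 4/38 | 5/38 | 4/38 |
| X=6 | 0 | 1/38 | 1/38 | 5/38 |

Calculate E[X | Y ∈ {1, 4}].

P(Y ∈ {1, 4}) = 11/19.
Σ X·P over the event = 1·(4/38) + 1·(3/38) + 3·(1/38) + 3·(3/38) + 5·(4/38) + 5·(5/38) + 6·(1/38) + 6·(1/38) = 2.
E[X | Y ∈ {1, 4}] = (2) / (11/19) = 38/11.

38/11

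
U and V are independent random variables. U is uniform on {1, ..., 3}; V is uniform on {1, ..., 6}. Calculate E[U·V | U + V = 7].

28/3

Outcomes with U + V = 7: (1,6), (2,5), (3,4), each with probability 1/18.
E[U·V | U + V = 7] = (6 + 10 + 12) / 3 = 28/3.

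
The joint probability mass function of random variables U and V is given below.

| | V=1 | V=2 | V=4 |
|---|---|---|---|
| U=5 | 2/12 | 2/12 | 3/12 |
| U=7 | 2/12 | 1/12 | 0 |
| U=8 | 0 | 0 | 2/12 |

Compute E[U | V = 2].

17/3

P(V = 2) = 1/4.
Σ U·P over the event = 5·(2/12) + 7·(1/12) = 17/12.
E[U | V = 2] = (17/12) / (1/4) = 17/3.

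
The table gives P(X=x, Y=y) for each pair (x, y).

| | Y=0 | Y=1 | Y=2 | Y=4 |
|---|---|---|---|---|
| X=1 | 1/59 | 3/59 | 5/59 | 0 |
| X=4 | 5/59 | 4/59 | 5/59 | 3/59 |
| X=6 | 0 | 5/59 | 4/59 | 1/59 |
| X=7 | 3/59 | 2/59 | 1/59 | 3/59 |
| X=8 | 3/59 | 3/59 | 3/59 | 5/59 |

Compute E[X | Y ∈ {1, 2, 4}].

P(Y ∈ {1, 2, 4}) = 47/59.
Summing X·P(X=x,Y=y) over the conditioning event gives 246/59.
E[X | Y ∈ {1, 2, 4}] = (246/59) / (47/59) = 246/47.

246/47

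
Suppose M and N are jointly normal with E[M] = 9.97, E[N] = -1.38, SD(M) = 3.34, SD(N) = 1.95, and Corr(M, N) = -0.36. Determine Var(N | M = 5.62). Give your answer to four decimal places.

3.3097

For a bivariate normal, Var(N | M=x) = σ_N²(1 − ρ²).
Var(N | M=5.62) = (1.95)²·(1 − (-0.36)²) = 3.8025·0.8704 = 3.3097.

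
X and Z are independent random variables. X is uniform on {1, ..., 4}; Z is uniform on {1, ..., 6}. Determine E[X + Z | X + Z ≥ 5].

P(X + Z ≥ 5) = 3/4.
Summing (X+Z)·P(x,y) over outcomes with X + Z ≥ 5 gives 31/6.
E[X + Z | X + Z ≥ 5] = (31/6) / (3/4) = 62/9.

62/9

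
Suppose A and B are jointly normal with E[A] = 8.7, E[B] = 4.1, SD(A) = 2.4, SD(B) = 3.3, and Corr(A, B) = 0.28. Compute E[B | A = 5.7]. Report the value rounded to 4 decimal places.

E[B | A=x] = μ_B + ρ(σ_B/σ_A)(x − μ_A) for jointly normal variables.
E[B | A=5.7] = 4.1 + (0.28)·(3.3/2.4)·(5.7 − (8.7)) = 4.1 + (0.385)·(-3) = 2.9450.

2.9450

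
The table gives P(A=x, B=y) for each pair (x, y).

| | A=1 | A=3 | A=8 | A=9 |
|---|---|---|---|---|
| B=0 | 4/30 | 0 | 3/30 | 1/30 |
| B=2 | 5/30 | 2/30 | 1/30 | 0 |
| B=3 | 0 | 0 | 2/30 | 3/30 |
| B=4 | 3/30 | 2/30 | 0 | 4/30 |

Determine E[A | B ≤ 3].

33/7

P(B ≤ 3) = 7/10.
Σ A·P over the event = 1·(4/30) + 1·(5/30) + 3·(2/30) + 8·(3/30) + 8·(1/30) + 8·(2/30) + 9·(1/30) + 9·(3/30) = 33/10.
E[A | B ≤ 3] = (33/10) / (7/10) = 33/7.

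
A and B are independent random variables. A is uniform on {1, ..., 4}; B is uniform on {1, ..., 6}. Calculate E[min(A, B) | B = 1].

P(B = 1) = 1/6.
Summing min(A,B)·P(x,y) over outcomes with B = 1 gives 1/6.
E[min(A, B) | B = 1] = (1/6) / (1/6) = 1.

1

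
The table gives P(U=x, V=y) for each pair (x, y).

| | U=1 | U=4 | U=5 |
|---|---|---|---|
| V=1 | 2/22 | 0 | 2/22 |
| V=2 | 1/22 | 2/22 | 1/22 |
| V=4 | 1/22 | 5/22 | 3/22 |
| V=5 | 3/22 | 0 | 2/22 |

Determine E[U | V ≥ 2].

P(V ≥ 2) = 9/11.
Σ U·P over the event = 1·(1/22) + 1·(1/22) + 1·(3/22) + 4·(2/22) + 4·(5/22) + 5·(1/22) + 5·(3/22) + 5·(2/22) = 63/22.
E[U | V ≥ 2] = (63/22) / (9/11) = 7/2.

7/2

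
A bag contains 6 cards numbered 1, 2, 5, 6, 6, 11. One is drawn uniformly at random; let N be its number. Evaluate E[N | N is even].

14/3

P(N is even) = 1/2.
Σ over the event: 2·1/6 + 6·1/3 = 7/3.
E[N | N is even] = (7/3) / (1/2) = 14/3.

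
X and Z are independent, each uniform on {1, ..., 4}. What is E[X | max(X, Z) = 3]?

P(max(X, Z) = 3) = 5/16.
Summing X·P(x,y) over outcomes with max(X, Z) = 3 gives 3/4.
E[X | max(X, Z) = 3] = (3/4) / (5/16) = 12/5.

12/5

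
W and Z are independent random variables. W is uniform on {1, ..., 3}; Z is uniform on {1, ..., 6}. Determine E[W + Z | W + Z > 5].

64/9

Outcomes with W + Z > 5: (1,5), (1,6), (2,4), (2,5), (2,6), (3,3), (3,4), (3,5), (3,6), each with probability 1/18.
E[W + Z | W + Z > 5] = (6 + 7 + 6 + 7 + 8 + 6 + 7 + 8 + 9) / 9 = 64/9.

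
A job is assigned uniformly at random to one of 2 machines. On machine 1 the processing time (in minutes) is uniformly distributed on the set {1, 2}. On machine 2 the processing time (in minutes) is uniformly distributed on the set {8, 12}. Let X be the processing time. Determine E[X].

23/4

E[X | machine 1] = (1+2)/2 = 3/2.
E[X | machine 2] = (8+12)/2 = 10.
E[X] = (1/2)·(3/2) + (1/2)·(10) = 23/4.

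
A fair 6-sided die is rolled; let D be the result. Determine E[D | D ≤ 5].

Given D ≤ 5, D is equally likely to be any of {1, 2, 3, 4, 5}.
E[D | D ≤ 5] = (1 + 2 + 3 + 4 + 5) / 5 = 3.

3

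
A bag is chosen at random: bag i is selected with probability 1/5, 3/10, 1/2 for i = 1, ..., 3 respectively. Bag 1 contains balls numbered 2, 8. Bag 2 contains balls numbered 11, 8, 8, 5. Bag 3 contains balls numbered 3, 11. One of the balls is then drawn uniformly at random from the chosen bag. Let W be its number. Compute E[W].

E[W | bag 1] = (2+8)/2 = 5.
E[W | bag 2] = (11+8+8+5)/4 = 8.
E[W | bag 3] = (3+11)/2 = 7.
E[W] = (1/5)·(5) + (3/10)·(8) + (1/2)·(7) = 69/10.

69/10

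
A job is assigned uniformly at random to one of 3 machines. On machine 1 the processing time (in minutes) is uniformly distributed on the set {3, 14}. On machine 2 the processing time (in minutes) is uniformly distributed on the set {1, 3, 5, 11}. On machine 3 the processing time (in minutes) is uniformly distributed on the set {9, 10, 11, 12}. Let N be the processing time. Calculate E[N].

E[N | machine 1] = (3+14)/2 = 17/2.
E[N | machine 2] = (1+3+5+11)/4 = 5.
E[N | machine 3] = (9+10+11+12)/4 = 21/2.
By the law of total expectation,
E[N] = (1/3)·(17/2) + (1/3)·(5) + (1/3)·(21/2) = 8.

8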